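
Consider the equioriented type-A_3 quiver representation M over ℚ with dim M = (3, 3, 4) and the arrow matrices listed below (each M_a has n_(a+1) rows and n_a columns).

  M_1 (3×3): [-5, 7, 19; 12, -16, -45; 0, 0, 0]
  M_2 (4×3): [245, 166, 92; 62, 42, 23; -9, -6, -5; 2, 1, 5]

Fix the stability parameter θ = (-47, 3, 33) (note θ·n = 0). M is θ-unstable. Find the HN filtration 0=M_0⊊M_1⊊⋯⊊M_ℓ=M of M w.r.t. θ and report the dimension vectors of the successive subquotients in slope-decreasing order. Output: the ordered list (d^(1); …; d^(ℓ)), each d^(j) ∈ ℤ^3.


Barcode: M ≅ I[1,1], I[1,3]^2, I[2,3], I[3,3]. HN layers by μ_θ (3 steps, strictly decreasing):
  μ^(1)=33; μ^(2)=3; μ^(3)=-47

((0, 0, 4); (0, 3, 0); (3, 0, 0))


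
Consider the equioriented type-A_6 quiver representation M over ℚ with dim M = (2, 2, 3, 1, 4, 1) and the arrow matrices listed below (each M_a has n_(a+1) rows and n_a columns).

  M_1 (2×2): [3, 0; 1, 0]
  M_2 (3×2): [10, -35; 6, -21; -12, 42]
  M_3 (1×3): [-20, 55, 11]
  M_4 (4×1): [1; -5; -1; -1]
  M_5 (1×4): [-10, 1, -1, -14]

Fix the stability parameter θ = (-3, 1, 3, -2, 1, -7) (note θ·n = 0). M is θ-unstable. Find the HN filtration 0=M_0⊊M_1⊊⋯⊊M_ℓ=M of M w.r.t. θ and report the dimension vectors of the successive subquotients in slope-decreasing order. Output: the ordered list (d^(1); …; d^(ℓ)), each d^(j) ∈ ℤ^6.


Barcode: M ≅ I[1,1], I[1,5], I[2,2], I[3,3]^2, I[5,5]^2, I[5,6]. HN layers by μ_θ (4 steps, strictly decreasing):
  μ^(1)=3; μ^(2)=1; μ^(3)=2/3; μ^(4)=-3

((0, 0, 2, 0, 0, 0); (0, 1, 0, 0, 3, 0); (0, 1, 1, 1, 0, 0); (2, 0, 0, 0, 1, 1))


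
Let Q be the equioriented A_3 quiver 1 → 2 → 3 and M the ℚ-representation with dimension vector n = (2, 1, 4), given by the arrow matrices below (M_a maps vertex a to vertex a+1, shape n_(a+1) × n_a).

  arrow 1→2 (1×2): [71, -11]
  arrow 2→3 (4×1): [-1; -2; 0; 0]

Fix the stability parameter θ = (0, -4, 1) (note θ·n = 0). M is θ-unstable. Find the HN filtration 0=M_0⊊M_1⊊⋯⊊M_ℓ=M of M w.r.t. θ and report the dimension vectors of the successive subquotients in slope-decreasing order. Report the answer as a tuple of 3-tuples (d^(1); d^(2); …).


Via rank(M_{q-1}∘⋯∘M_p): M ≅ I[1,1], I[1,3], I[3,3]^3.
μ_θ-semistable layers: μ^(1)=1; μ^(2)=0; μ^(3)=-2

((0, 0, 4); (1, 0, 0); (1, 1, 0))


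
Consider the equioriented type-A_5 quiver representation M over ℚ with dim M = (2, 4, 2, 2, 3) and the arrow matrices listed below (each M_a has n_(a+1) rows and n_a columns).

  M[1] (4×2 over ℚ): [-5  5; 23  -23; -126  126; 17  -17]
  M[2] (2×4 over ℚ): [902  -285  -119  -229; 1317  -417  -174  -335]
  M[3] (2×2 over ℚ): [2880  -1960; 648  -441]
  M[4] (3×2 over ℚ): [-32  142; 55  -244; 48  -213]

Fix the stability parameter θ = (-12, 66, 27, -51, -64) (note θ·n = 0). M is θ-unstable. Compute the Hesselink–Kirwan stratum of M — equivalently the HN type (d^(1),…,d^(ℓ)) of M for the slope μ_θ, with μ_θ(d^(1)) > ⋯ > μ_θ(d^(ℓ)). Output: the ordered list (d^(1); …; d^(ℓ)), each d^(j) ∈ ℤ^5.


Via rank(M_{q-1}∘⋯∘M_p): M ≅ I[1,1], I[1,5], I[2,2]^2, I[2,3], I[4,5], I[5,5].
μ_θ-semistable layers: μ^(1)=66; μ^(2)=93/2; μ^(3)=-11/2; μ^(4)=-12; μ^(5)=-115/2; μ^(6)=-64

((0, 2, 0, 0, 0); (0, 1, 1, 0, 0); (0, 1, 1, 1, 1); (2, 0, 0, 0, 0); (0, 0, 0, 1, 1); (0, 0, 0, 0, 1))


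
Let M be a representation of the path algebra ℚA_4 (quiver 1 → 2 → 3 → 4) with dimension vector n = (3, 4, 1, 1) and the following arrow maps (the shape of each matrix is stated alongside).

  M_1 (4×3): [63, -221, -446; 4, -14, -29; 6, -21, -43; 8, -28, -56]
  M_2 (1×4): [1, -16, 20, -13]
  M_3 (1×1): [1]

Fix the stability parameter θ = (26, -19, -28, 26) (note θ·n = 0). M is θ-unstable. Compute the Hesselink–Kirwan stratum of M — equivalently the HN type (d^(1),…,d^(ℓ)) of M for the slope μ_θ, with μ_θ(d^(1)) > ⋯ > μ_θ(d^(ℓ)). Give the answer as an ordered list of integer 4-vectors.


Via rank(M_{q-1}∘⋯∘M_p): M ≅ I[1,2]^2, I[1,4], I[2,2].
μ_θ-semistable layers: μ^(1)=26; μ^(2)=7/2; μ^(3)=-7; μ^(4)=-19

((0, 0, 0, 1); (2, 2, 0, 0); (1, 1, 1, 0); (0, 1, 0, 0))


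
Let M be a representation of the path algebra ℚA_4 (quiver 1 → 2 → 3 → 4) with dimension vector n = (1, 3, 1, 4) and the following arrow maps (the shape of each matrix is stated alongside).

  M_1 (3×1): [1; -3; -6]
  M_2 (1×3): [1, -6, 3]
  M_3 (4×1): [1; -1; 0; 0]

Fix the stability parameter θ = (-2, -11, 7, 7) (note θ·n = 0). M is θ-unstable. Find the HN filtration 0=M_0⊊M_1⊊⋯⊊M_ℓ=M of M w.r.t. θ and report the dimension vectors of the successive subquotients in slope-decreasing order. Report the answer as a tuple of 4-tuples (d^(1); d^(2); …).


Interval decomposition of M: I[1,4], I[2,2]^2, I[4,4]^3.
HN type (ℓ=3): μ^(1)=7; μ^(2)=-13/2; μ^(3)=-11

((0, 0, 1, 4); (1, 1, 0, 0); (0, 2, 0, 0))


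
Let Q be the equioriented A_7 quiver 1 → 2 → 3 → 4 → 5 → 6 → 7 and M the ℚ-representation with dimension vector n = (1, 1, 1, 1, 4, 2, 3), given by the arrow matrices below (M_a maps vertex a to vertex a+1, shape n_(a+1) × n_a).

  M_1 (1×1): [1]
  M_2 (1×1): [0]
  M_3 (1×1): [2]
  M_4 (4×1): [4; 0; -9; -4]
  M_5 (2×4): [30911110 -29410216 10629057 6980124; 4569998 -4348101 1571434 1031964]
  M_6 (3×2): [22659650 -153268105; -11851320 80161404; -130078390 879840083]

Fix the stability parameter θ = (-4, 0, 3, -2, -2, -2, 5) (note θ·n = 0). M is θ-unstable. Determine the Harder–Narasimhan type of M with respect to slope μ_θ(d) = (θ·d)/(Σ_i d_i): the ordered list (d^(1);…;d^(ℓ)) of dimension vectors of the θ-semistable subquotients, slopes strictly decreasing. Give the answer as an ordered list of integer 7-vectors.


Barcode: M ≅ I[1,2], I[3,6], I[5,5]^2, I[5,7], I[7,7]^2. HN layers by μ_θ (5 steps, strictly decreasing):
  μ^(1)=5; μ^(2)=0; μ^(3)=-3/4; μ^(4)=-2; μ^(5)=-4

((0, 0, 0, 0, 0, 0, 3); (0, 1, 0, 0, 0, 0, 0); (0, 0, 1, 1, 1, 1, 0); (0, 0, 0, 0, 3, 1, 0); (1, 0, 0, 0, 0, 0, 0))


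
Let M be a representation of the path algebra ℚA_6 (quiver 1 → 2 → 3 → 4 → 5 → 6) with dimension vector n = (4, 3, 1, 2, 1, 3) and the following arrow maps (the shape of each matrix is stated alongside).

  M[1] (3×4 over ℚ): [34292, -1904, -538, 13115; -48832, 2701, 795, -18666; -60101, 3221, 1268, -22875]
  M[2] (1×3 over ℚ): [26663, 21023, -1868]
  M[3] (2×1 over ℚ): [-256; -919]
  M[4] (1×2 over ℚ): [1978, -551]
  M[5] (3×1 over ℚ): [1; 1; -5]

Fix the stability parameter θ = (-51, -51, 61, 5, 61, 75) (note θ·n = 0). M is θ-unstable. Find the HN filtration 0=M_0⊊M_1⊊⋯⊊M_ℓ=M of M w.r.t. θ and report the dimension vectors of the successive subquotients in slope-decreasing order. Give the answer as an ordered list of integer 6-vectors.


Interval decomposition of M: I[1,1], I[1,2]^2, I[1,6], I[4,4], I[6,6]^2.
HN type (ℓ=5): μ^(1)=75; μ^(2)=61; μ^(3)=33; μ^(4)=5; μ^(5)=-51

((0, 0, 0, 0, 0, 3); (0, 0, 0, 0, 1, 0); (0, 0, 1, 1, 0, 0); (0, 0, 0, 1, 0, 0); (4, 3, 0, 0, 0, 0))


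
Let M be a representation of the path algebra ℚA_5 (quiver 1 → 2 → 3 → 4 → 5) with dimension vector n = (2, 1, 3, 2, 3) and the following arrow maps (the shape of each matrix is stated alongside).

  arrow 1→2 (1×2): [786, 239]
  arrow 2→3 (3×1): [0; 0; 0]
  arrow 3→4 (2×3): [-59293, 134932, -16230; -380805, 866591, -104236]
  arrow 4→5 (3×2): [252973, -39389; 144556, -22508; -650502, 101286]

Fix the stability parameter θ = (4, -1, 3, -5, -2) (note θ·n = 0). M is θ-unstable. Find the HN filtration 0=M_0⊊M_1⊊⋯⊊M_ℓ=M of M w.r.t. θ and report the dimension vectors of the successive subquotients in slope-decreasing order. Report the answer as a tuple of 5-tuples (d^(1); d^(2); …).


Barcode: M ≅ I[1,1], I[1,2], I[3,3], I[3,4], I[3,5], I[5,5]^2. HN layers by μ_θ (6 steps, strictly decreasing):
  μ^(1)=4; μ^(2)=3; μ^(3)=3/2; μ^(4)=-1; μ^(5)=-4/3; μ^(6)=-2

((1, 0, 0, 0, 0); (0, 0, 1, 0, 0); (1, 1, 0, 0, 0); (0, 0, 1, 1, 0); (0, 0, 1, 1, 1); (0, 0, 0, 0, 2))


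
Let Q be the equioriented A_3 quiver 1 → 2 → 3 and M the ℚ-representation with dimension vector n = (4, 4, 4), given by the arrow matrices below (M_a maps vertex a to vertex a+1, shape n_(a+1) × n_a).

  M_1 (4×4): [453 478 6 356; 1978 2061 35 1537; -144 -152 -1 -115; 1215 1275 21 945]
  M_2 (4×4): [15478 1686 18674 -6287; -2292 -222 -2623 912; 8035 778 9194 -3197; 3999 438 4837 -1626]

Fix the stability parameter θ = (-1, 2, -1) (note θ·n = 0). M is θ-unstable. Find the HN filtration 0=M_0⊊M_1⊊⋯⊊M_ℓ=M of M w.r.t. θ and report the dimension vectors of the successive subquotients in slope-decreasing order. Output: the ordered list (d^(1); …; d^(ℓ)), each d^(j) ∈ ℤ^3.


Interval decomposition of M: I[1,2], I[1,3]^3, I[3,3].
HN type (ℓ=3): μ^(1)=2; μ^(2)=1/2; μ^(3)=-1

((0, 1, 0); (0, 3, 3); (4, 0, 1))


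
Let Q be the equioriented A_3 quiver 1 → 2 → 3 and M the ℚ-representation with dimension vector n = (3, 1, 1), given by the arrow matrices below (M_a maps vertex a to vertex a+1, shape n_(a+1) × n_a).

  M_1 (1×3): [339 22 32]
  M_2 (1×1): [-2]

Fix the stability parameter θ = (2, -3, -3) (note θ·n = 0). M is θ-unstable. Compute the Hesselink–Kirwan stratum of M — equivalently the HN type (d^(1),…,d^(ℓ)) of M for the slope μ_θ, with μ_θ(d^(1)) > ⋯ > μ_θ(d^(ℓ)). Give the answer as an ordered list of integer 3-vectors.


Interval decomposition of M: I[1,1]^2, I[1,3].
HN type (ℓ=2): μ^(1)=2; μ^(2)=-4/3

((2, 0, 0); (1, 1, 1))


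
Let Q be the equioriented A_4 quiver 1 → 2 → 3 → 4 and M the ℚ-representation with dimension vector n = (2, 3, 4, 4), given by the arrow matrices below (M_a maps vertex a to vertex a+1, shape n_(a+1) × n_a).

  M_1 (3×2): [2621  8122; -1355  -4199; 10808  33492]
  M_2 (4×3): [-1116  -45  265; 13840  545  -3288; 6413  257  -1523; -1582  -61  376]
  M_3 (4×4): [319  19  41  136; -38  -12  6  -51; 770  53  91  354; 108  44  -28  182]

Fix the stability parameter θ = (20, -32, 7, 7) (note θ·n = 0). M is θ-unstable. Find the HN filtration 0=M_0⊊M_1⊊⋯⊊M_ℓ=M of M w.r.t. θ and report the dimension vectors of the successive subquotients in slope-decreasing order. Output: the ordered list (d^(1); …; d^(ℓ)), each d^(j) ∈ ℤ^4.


Barcode: M ≅ I[1,4]^2, I[2,4], I[3,4]. HN layers by μ_θ (3 steps, strictly decreasing):
  μ^(1)=7; μ^(2)=-6; μ^(3)=-32

((0, 0, 4, 4); (2, 2, 0, 0); (0, 1, 0, 0))


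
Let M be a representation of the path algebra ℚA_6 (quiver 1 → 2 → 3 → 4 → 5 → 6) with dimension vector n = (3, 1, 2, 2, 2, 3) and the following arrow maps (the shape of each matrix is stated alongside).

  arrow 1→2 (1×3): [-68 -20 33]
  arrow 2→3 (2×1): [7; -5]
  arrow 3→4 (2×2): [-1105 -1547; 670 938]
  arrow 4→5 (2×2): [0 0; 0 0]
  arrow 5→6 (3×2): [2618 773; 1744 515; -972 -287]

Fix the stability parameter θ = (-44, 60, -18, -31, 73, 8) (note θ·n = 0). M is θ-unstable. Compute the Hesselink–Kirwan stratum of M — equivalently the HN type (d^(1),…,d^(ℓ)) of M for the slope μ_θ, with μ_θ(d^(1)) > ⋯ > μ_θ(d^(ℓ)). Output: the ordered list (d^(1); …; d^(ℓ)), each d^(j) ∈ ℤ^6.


Barcode: M ≅ I[1,1]^2, I[1,3], I[3,4], I[4,4], I[5,6]^2, I[6,6]. HN layers by μ_θ (6 steps, strictly decreasing):
  μ^(1)=81/2; μ^(2)=21; μ^(3)=8; μ^(4)=-49/2; μ^(5)=-31; μ^(6)=-44

((0, 0, 0, 0, 2, 2); (0, 1, 1, 0, 0, 0); (0, 0, 0, 0, 0, 1); (0, 0, 1, 1, 0, 0); (0, 0, 0, 1, 0, 0); (3, 0, 0, 0, 0, 0))


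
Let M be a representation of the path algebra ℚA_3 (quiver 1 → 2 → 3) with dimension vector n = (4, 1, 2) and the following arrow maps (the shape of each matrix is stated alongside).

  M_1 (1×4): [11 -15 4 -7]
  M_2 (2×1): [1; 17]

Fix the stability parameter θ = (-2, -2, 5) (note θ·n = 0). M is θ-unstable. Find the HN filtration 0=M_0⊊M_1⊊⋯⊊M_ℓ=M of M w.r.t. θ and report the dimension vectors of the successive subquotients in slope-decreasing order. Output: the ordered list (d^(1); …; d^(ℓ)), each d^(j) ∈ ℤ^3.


Interval decomposition of M: I[1,1]^3, I[1,3], I[3,3].
HN type (ℓ=2): μ^(1)=5; μ^(2)=-2

((0, 0, 2); (4, 1, 0))


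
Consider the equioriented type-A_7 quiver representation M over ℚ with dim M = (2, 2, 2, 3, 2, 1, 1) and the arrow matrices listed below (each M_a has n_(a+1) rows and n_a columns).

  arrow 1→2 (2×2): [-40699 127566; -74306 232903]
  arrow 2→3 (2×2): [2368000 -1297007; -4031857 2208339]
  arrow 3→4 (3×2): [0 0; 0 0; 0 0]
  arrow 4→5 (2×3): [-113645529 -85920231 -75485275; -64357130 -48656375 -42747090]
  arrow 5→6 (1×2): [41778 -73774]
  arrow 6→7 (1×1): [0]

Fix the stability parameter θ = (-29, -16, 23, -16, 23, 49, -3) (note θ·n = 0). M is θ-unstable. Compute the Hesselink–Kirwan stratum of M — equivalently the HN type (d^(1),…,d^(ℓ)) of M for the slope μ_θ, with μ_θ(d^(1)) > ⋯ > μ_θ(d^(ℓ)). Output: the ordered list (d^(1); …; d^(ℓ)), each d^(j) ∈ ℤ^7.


Via rank(M_{q-1}∘⋯∘M_p): M ≅ I[1,3]^2, I[4,4], I[4,5], I[4,6], I[7,7].
μ_θ-semistable layers: μ^(1)=49; μ^(2)=23; μ^(3)=-3; μ^(4)=-16; μ^(5)=-29

((0, 0, 0, 0, 0, 1, 0); (0, 0, 2, 0, 2, 0, 0); (0, 0, 0, 0, 0, 0, 1); (0, 2, 0, 3, 0, 0, 0); (2, 0, 0, 0, 0, 0, 0))


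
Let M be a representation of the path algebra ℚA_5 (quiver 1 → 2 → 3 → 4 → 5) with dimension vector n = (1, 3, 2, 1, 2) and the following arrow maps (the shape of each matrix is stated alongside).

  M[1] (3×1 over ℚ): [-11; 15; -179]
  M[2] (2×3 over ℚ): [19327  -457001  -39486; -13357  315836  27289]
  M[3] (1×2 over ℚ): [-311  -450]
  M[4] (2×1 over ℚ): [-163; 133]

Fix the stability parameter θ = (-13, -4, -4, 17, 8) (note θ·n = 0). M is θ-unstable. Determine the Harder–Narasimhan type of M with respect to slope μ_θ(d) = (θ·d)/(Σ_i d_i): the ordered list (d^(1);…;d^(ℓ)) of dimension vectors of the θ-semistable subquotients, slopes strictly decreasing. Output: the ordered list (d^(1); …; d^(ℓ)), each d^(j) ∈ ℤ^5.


Via rank(M_{q-1}∘⋯∘M_p): M ≅ I[1,5], I[2,2], I[2,3], I[5,5].
μ_θ-semistable layers: μ^(1)=25/2; μ^(2)=8; μ^(3)=-4; μ^(4)=-13

((0, 0, 0, 1, 1); (0, 0, 0, 0, 1); (0, 3, 2, 0, 0); (1, 0, 0, 0, 0))


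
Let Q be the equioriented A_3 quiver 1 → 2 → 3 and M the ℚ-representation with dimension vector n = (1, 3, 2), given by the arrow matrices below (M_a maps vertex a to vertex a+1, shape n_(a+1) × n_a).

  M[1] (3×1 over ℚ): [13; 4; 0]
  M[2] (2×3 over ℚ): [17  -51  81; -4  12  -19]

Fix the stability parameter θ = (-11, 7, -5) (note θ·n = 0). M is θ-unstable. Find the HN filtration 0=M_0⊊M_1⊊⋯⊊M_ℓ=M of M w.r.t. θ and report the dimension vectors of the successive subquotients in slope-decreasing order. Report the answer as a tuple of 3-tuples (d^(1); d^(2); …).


Via rank(M_{q-1}∘⋯∘M_p): M ≅ I[1,3], I[2,2], I[2,3].
μ_θ-semistable layers: μ^(1)=7; μ^(2)=1; μ^(3)=-11

((0, 1, 0); (0, 2, 2); (1, 0, 0))


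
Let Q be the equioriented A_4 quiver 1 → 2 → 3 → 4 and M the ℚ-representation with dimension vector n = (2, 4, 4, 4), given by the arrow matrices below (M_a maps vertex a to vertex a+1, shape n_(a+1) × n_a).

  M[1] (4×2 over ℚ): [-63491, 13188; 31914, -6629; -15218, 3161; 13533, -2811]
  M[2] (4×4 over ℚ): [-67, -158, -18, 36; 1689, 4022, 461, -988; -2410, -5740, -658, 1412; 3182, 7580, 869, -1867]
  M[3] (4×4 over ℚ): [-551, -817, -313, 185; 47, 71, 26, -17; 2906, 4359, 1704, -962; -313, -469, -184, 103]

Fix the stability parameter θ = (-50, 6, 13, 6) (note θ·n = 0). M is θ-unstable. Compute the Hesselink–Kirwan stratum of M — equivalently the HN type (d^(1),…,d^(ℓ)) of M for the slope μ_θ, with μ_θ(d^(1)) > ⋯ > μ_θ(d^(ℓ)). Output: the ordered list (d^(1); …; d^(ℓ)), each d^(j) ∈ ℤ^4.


Via rank(M_{q-1}∘⋯∘M_p): M ≅ I[1,3], I[1,4], I[2,2], I[2,4], I[3,4], I[4,4].
μ_θ-semistable layers: μ^(1)=13; μ^(2)=19/2; μ^(3)=6; μ^(4)=-50

((0, 0, 1, 0); (0, 0, 3, 3); (0, 4, 0, 1); (2, 0, 0, 0))


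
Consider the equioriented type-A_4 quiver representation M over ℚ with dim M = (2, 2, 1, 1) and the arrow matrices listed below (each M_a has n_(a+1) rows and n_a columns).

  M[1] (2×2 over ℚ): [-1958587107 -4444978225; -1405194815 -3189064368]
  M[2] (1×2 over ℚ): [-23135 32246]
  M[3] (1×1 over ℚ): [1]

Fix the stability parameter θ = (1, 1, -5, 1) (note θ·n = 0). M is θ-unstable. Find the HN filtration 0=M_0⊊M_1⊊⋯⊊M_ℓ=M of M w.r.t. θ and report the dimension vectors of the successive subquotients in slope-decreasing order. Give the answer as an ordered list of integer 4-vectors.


Via rank(M_{q-1}∘⋯∘M_p): M ≅ I[1,2], I[1,4].
μ_θ-semistable layers: μ^(1)=1; μ^(2)=-1

((1, 1, 0, 1); (1, 1, 1, 0))


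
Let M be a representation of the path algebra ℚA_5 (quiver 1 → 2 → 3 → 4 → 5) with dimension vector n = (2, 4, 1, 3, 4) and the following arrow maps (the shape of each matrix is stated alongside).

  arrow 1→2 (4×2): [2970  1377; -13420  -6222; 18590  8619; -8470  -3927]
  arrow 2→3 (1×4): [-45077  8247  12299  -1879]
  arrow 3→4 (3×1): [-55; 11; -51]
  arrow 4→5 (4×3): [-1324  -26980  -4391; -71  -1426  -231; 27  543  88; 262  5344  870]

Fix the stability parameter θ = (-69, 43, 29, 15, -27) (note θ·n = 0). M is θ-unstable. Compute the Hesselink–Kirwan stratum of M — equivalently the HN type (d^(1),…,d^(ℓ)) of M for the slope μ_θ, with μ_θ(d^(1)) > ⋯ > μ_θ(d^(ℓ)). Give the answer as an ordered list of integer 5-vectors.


Interval decomposition of M: I[1,1], I[1,5], I[2,2]^3, I[4,5]^2, I[5,5].
HN type (ℓ=5): μ^(1)=43; μ^(2)=15; μ^(3)=-6; μ^(4)=-27; μ^(5)=-69

((0, 3, 0, 0, 0); (0, 1, 1, 1, 1); (0, 0, 0, 2, 2); (0, 0, 0, 0, 1); (2, 0, 0, 0, 0))


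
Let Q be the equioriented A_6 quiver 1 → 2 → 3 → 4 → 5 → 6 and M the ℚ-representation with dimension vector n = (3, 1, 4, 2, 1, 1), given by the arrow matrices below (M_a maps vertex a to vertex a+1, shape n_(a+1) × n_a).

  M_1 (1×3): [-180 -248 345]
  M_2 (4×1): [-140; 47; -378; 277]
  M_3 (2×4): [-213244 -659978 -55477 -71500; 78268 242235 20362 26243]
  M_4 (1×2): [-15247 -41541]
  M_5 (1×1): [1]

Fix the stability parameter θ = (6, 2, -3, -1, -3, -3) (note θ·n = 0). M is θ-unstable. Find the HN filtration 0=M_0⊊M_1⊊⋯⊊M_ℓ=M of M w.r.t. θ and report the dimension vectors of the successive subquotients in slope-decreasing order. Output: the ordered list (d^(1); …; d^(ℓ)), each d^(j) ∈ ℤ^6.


Barcode: M ≅ I[1,1]^2, I[1,3], I[3,3], I[3,4], I[3,6]. HN layers by μ_θ (5 steps, strictly decreasing):
  μ^(1)=6; μ^(2)=5/3; μ^(3)=-1; μ^(4)=-7/3; μ^(5)=-3

((2, 0, 0, 0, 0, 0); (1, 1, 1, 0, 0, 0); (0, 0, 0, 1, 0, 0); (0, 0, 0, 1, 1, 1); (0, 0, 3, 0, 0, 0))


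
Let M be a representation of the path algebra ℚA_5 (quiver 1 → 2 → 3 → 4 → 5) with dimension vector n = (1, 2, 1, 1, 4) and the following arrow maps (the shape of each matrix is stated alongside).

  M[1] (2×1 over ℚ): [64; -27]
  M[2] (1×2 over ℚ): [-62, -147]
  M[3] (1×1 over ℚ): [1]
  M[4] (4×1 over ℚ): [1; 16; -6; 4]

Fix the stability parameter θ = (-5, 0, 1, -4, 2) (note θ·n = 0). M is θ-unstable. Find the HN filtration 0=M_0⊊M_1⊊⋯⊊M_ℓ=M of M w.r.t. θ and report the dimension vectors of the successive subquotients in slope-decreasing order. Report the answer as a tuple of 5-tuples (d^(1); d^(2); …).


Via rank(M_{q-1}∘⋯∘M_p): M ≅ I[1,5], I[2,2], I[5,5]^3.
μ_θ-semistable layers: μ^(1)=2; μ^(2)=0; μ^(3)=-1; μ^(4)=-5

((0, 0, 0, 0, 4); (0, 1, 0, 0, 0); (0, 1, 1, 1, 0); (1, 0, 0, 0, 0))


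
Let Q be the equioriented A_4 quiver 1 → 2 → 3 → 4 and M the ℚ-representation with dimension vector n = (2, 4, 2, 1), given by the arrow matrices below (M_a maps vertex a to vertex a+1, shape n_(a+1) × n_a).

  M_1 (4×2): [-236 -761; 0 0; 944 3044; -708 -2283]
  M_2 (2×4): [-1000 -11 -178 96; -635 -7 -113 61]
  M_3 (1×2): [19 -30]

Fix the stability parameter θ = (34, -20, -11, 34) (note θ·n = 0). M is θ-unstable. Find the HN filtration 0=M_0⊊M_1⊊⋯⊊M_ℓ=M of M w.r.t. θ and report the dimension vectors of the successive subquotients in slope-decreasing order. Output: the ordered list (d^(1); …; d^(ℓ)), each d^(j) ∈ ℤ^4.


Interval decomposition of M: I[1,1], I[1,2], I[2,2], I[2,3], I[2,4].
HN type (ℓ=4): μ^(1)=34; μ^(2)=7; μ^(3)=-11; μ^(4)=-20

((1, 0, 0, 1); (1, 1, 0, 0); (0, 0, 2, 0); (0, 3, 0, 0))


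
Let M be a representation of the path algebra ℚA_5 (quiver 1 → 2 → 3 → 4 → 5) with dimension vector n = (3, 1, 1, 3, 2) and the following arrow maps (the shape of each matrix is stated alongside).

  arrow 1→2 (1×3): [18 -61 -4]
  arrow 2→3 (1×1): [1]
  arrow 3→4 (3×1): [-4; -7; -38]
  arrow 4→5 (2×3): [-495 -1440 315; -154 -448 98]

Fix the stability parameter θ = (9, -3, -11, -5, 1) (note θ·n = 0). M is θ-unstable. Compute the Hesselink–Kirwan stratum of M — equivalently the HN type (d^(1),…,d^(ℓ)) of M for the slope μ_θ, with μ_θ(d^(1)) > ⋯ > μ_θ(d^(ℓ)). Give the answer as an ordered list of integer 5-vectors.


Barcode: M ≅ I[1,1]^2, I[1,5], I[4,4]^2, I[5,5]. HN layers by μ_θ (4 steps, strictly decreasing):
  μ^(1)=9; μ^(2)=1; μ^(3)=-5/2; μ^(4)=-5

((2, 0, 0, 0, 0); (0, 0, 0, 0, 2); (1, 1, 1, 1, 0); (0, 0, 0, 2, 0))


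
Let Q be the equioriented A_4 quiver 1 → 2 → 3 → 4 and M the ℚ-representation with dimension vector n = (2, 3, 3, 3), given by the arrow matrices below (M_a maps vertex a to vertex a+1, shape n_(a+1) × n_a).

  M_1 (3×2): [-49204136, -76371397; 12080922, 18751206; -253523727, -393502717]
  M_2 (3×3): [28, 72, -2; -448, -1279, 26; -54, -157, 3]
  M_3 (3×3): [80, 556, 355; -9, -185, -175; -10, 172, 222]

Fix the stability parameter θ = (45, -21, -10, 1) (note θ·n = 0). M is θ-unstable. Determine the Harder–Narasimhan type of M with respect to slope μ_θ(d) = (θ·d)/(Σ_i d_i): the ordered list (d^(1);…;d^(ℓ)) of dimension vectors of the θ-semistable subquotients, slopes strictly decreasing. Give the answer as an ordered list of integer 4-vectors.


Via rank(M_{q-1}∘⋯∘M_p): M ≅ I[1,2], I[1,4], I[2,4], I[3,4].
μ_θ-semistable layers: μ^(1)=12; μ^(2)=15/4; μ^(3)=1; μ^(4)=-10; μ^(5)=-21

((1, 1, 0, 0); (1, 1, 1, 1); (0, 0, 0, 2); (0, 0, 2, 0); (0, 1, 0, 0))


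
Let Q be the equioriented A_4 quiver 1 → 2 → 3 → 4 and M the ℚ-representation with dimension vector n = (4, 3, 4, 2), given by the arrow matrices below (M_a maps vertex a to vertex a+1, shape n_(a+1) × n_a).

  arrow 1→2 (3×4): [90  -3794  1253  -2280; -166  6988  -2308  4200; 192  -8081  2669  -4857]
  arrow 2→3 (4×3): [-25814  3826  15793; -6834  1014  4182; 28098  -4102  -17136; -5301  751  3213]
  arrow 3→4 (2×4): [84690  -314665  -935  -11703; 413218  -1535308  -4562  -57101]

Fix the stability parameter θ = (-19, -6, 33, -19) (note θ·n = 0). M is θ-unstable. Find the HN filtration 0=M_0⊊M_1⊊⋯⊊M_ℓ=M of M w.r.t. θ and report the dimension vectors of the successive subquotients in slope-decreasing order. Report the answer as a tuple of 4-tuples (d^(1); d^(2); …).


Interval decomposition of M: I[1,1], I[1,2], I[1,4]^2, I[3,3]^2.
HN type (ℓ=4): μ^(1)=33; μ^(2)=7; μ^(3)=-6; μ^(4)=-19

((0, 0, 2, 0); (0, 0, 2, 2); (0, 3, 0, 0); (4, 0, 0, 0))


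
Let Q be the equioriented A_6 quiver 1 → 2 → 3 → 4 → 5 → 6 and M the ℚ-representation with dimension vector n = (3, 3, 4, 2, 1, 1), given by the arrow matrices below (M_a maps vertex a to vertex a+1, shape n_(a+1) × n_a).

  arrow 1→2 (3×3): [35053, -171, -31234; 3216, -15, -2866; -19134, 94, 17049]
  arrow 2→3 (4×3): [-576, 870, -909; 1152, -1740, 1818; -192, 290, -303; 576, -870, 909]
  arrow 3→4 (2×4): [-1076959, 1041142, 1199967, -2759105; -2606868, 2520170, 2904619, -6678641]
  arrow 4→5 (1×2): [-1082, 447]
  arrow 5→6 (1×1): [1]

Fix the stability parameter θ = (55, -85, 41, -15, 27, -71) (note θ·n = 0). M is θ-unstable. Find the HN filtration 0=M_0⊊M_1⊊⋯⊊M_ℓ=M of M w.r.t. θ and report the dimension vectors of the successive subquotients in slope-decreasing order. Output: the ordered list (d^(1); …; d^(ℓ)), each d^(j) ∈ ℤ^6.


Interval decomposition of M: I[1,2]^2, I[1,4], I[3,3]^2, I[3,6].
HN type (ℓ=4): μ^(1)=41; μ^(2)=13; μ^(3)=-9/2; μ^(4)=-15

((0, 0, 2, 0, 0, 0); (0, 0, 1, 1, 0, 0); (0, 0, 1, 1, 1, 1); (3, 3, 0, 0, 0, 0))


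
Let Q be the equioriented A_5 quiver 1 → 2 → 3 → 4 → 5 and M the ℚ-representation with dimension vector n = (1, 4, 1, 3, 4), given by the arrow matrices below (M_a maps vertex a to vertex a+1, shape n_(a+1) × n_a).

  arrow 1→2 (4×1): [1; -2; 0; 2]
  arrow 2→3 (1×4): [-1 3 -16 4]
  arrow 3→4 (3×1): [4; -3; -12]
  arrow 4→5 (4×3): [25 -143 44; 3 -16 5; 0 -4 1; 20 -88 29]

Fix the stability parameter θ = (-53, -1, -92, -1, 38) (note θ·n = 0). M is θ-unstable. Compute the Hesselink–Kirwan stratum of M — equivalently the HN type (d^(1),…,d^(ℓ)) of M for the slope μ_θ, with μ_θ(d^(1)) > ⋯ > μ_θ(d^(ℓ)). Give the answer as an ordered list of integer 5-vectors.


Interval decomposition of M: I[1,5], I[2,2]^3, I[4,5]^2, I[5,5].
HN type (ℓ=4): μ^(1)=38; μ^(2)=-1; μ^(3)=-93/2; μ^(4)=-53

((0, 0, 0, 0, 4); (0, 3, 0, 3, 0); (0, 1, 1, 0, 0); (1, 0, 0, 0, 0))


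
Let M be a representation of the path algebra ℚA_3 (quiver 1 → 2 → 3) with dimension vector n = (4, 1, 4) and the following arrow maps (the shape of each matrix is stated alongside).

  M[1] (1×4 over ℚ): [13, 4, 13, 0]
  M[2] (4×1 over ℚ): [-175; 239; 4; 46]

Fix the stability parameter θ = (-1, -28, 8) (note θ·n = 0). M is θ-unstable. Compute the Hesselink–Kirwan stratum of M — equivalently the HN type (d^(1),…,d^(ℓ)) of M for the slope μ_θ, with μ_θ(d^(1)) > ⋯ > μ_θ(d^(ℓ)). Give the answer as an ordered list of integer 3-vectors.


Barcode: M ≅ I[1,1]^3, I[1,3], I[3,3]^3. HN layers by μ_θ (3 steps, strictly decreasing):
  μ^(1)=8; μ^(2)=-1; μ^(3)=-29/2

((0, 0, 4); (3, 0, 0); (1, 1, 0))


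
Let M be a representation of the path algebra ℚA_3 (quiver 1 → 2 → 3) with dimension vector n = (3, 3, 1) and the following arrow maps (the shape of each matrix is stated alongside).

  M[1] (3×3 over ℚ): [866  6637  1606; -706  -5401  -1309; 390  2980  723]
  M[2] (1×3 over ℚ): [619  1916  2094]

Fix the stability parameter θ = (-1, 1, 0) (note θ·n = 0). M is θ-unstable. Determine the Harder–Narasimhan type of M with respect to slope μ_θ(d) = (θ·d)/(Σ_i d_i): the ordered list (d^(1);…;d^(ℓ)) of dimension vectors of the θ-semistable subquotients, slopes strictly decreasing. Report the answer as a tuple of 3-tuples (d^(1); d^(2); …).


Interval decomposition of M: I[1,2]^2, I[1,3].
HN type (ℓ=3): μ^(1)=1; μ^(2)=1/2; μ^(3)=-1

((0, 2, 0); (0, 1, 1); (3, 0, 0))


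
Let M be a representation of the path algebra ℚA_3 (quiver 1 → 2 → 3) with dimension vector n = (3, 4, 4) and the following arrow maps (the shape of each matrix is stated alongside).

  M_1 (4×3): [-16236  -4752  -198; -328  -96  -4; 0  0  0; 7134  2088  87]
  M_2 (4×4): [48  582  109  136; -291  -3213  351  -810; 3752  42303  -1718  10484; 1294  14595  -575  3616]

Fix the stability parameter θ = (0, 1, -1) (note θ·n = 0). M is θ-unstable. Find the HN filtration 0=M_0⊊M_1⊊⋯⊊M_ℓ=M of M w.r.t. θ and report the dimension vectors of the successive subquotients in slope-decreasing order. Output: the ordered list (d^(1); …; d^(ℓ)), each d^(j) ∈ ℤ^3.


Via rank(M_{q-1}∘⋯∘M_p): M ≅ I[1,1]^2, I[1,2], I[2,3]^3, I[3,3].
μ_θ-semistable layers: μ^(1)=1; μ^(2)=0; μ^(3)=-1

((0, 1, 0); (3, 3, 3); (0, 0, 1))


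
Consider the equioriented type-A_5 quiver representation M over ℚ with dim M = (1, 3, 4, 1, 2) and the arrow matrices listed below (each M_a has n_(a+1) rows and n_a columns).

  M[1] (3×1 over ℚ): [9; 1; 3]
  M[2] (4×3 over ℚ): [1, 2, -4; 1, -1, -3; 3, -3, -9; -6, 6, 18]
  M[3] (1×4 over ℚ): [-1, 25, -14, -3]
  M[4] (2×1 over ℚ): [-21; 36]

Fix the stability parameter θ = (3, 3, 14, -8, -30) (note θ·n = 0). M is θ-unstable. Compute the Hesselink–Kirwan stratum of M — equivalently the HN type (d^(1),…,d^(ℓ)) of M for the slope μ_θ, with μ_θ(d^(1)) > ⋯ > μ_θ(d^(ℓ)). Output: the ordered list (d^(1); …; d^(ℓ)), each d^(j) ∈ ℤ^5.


Barcode: M ≅ I[1,3], I[2,2], I[2,5], I[3,3]^2, I[5,5]. HN layers by μ_θ (4 steps, strictly decreasing):
  μ^(1)=14; μ^(2)=3; μ^(3)=-21/4; μ^(4)=-30

((0, 0, 3, 0, 0); (1, 2, 0, 0, 0); (0, 1, 1, 1, 1); (0, 0, 0, 0, 1))


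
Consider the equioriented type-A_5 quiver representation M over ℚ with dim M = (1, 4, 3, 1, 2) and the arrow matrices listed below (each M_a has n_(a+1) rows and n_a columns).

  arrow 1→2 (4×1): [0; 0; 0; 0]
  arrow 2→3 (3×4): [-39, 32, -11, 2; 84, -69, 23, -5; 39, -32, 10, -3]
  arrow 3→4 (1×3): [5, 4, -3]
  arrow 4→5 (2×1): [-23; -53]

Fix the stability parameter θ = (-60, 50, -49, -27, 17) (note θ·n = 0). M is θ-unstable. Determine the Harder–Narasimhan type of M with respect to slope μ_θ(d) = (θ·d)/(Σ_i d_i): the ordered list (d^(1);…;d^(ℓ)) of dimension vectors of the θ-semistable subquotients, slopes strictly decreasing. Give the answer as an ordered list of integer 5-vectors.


Barcode: M ≅ I[1,1], I[2,2], I[2,3]^2, I[2,5], I[5,5]. HN layers by μ_θ (5 steps, strictly decreasing):
  μ^(1)=50; μ^(2)=17; μ^(3)=1/2; μ^(4)=-26/3; μ^(5)=-60

((0, 1, 0, 0, 0); (0, 0, 0, 0, 2); (0, 2, 2, 0, 0); (0, 1, 1, 1, 0); (1, 0, 0, 0, 0))


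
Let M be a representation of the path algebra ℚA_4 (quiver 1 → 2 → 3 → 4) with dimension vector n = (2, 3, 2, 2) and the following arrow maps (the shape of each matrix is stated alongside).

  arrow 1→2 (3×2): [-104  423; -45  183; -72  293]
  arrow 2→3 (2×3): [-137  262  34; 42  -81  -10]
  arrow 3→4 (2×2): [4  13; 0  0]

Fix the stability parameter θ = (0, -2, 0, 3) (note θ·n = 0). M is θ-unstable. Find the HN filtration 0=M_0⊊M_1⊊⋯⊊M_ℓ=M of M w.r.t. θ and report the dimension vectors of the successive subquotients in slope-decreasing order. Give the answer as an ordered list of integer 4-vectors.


Interval decomposition of M: I[1,3], I[1,4], I[2,2], I[4,4].
HN type (ℓ=4): μ^(1)=3; μ^(2)=0; μ^(3)=-1; μ^(4)=-2

((0, 0, 0, 2); (0, 0, 2, 0); (2, 2, 0, 0); (0, 1, 0, 0))


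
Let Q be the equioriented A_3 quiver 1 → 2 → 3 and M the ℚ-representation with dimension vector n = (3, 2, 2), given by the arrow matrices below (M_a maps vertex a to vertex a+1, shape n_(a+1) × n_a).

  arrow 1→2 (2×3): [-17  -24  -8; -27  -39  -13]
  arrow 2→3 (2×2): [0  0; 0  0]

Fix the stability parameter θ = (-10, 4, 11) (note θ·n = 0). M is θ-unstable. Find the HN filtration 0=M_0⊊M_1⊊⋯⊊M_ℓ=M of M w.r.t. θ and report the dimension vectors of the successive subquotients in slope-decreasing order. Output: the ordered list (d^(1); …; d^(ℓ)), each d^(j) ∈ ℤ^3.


Via rank(M_{q-1}∘⋯∘M_p): M ≅ I[1,1], I[1,2]^2, I[3,3]^2.
μ_θ-semistable layers: μ^(1)=11; μ^(2)=4; μ^(3)=-10

((0, 0, 2); (0, 2, 0); (3, 0, 0))


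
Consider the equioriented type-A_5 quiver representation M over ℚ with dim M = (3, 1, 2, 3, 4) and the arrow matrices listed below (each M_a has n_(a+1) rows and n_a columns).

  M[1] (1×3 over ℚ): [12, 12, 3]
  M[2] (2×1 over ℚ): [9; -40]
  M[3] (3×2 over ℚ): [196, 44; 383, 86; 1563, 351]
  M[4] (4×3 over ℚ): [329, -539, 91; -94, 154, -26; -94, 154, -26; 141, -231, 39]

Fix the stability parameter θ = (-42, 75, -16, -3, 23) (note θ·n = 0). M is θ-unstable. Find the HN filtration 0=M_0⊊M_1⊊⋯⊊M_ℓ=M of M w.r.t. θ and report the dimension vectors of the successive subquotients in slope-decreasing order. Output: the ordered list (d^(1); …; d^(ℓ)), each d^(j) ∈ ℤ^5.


Barcode: M ≅ I[1,1]^2, I[1,4], I[3,5], I[4,4], I[5,5]^3. HN layers by μ_θ (5 steps, strictly decreasing):
  μ^(1)=23; μ^(2)=56/3; μ^(3)=-3; μ^(4)=-16; μ^(5)=-42

((0, 0, 0, 0, 4); (0, 1, 1, 1, 0); (0, 0, 0, 2, 0); (0, 0, 1, 0, 0); (3, 0, 0, 0, 0))


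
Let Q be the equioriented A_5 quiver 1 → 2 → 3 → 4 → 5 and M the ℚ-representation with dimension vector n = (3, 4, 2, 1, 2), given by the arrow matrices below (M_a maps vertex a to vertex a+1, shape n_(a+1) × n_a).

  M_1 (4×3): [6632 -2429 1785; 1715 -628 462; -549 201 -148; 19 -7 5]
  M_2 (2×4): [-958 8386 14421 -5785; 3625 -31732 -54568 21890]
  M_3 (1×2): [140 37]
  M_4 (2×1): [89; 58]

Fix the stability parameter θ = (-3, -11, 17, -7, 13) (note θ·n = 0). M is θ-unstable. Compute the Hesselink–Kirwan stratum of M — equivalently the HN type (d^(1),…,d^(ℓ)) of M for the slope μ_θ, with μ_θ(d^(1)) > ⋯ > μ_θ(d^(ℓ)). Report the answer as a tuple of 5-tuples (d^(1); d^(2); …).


Barcode: M ≅ I[1,2], I[1,3], I[1,5], I[2,2], I[5,5]. HN layers by μ_θ (5 steps, strictly decreasing):
  μ^(1)=17; μ^(2)=13; μ^(3)=5; μ^(4)=-7; μ^(5)=-11

((0, 0, 1, 0, 0); (0, 0, 0, 0, 2); (0, 0, 1, 1, 0); (3, 3, 0, 0, 0); (0, 1, 0, 0, 0))


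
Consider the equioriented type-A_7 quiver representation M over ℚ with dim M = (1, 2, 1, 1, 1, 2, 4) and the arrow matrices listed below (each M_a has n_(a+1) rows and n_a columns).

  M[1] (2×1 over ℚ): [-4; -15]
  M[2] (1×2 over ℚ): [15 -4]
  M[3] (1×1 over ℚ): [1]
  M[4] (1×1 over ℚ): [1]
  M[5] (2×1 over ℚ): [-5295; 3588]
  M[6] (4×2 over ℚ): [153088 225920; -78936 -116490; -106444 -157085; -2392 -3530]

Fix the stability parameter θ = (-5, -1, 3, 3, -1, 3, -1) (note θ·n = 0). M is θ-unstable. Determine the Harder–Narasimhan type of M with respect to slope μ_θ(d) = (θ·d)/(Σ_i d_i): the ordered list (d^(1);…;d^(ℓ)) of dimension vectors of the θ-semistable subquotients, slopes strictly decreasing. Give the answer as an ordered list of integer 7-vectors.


Interval decomposition of M: I[1,2], I[2,6], I[6,7], I[7,7]^3.
HN type (ℓ=5): μ^(1)=3; μ^(2)=5/3; μ^(3)=1; μ^(4)=-1; μ^(5)=-5

((0, 0, 0, 0, 0, 1, 0); (0, 0, 1, 1, 1, 0, 0); (0, 0, 0, 0, 0, 1, 1); (0, 2, 0, 0, 0, 0, 3); (1, 0, 0, 0, 0, 0, 0))


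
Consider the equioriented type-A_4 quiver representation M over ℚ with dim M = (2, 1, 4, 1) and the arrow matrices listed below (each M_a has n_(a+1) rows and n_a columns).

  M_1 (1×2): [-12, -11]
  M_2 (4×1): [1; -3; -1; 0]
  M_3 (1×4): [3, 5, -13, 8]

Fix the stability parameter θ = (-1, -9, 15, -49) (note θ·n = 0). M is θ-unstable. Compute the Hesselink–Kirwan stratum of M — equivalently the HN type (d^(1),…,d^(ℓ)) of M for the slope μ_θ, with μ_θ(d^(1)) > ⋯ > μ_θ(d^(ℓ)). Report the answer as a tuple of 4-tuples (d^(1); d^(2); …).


Interval decomposition of M: I[1,1], I[1,4], I[3,3]^3.
HN type (ℓ=3): μ^(1)=15; μ^(2)=-1; μ^(3)=-11

((0, 0, 3, 0); (1, 0, 0, 0); (1, 1, 1, 1))


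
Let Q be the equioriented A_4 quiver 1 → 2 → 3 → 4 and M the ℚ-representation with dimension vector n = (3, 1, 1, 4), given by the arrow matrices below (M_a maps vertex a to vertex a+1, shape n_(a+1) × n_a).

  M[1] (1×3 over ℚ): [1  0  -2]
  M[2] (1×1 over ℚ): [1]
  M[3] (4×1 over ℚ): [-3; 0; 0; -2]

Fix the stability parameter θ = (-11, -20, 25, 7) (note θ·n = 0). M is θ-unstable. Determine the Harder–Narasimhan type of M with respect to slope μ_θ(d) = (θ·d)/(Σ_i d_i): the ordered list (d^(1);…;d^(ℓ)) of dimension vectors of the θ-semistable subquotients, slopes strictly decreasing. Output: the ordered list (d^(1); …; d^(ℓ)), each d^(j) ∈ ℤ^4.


Barcode: M ≅ I[1,1]^2, I[1,4], I[4,4]^3. HN layers by μ_θ (4 steps, strictly decreasing):
  μ^(1)=16; μ^(2)=7; μ^(3)=-11; μ^(4)=-31/2

((0, 0, 1, 1); (0, 0, 0, 3); (2, 0, 0, 0); (1, 1, 0, 0))


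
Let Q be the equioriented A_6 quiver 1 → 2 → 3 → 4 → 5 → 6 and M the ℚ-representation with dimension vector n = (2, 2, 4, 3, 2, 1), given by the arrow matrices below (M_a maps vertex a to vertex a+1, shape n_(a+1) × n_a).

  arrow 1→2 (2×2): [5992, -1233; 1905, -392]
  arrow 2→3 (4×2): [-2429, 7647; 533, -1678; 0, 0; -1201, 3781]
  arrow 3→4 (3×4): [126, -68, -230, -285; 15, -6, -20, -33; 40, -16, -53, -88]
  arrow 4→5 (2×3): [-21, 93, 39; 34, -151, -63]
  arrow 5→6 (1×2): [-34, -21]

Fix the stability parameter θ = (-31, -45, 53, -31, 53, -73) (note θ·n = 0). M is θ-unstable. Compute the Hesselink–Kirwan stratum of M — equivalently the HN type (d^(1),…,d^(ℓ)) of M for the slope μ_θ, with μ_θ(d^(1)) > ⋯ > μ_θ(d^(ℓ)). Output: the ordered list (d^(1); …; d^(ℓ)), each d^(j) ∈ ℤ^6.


Via rank(M_{q-1}∘⋯∘M_p): M ≅ I[1,3], I[1,5], I[3,4], I[3,6].
μ_θ-semistable layers: μ^(1)=53; μ^(2)=11; μ^(3)=1/2; μ^(4)=-38

((0, 0, 1, 0, 1, 0); (0, 0, 2, 2, 0, 0); (0, 0, 1, 1, 1, 1); (2, 2, 0, 0, 0, 0))


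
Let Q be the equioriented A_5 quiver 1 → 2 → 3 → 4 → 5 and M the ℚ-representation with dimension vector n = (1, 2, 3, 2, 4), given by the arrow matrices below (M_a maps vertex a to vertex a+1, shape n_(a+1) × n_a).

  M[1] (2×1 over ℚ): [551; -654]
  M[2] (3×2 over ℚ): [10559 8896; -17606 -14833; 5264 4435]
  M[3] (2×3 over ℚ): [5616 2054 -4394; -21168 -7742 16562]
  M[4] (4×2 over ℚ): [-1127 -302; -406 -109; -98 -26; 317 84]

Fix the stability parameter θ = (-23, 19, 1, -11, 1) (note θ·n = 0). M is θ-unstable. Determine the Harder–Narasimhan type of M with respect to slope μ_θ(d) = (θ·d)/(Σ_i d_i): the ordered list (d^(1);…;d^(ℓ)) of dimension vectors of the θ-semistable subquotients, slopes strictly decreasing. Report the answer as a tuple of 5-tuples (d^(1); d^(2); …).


Via rank(M_{q-1}∘⋯∘M_p): M ≅ I[1,5], I[2,3], I[3,3], I[4,5], I[5,5]^2.
μ_θ-semistable layers: μ^(1)=10; μ^(2)=5/2; μ^(3)=1; μ^(4)=-11; μ^(5)=-23

((0, 1, 1, 0, 0); (0, 1, 1, 1, 1); (0, 0, 1, 0, 3); (0, 0, 0, 1, 0); (1, 0, 0, 0, 0))


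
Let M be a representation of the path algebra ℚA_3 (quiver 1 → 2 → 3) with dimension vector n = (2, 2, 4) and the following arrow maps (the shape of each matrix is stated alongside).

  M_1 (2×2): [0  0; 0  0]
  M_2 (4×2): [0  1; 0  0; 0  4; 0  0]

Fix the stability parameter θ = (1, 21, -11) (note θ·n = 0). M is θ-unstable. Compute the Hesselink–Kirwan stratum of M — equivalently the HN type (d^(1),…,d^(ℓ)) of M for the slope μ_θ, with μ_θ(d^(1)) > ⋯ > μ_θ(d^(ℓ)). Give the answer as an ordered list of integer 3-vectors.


Via rank(M_{q-1}∘⋯∘M_p): M ≅ I[1,1]^2, I[2,2], I[2,3], I[3,3]^3.
μ_θ-semistable layers: μ^(1)=21; μ^(2)=5; μ^(3)=1; μ^(4)=-11

((0, 1, 0); (0, 1, 1); (2, 0, 0); (0, 0, 3))


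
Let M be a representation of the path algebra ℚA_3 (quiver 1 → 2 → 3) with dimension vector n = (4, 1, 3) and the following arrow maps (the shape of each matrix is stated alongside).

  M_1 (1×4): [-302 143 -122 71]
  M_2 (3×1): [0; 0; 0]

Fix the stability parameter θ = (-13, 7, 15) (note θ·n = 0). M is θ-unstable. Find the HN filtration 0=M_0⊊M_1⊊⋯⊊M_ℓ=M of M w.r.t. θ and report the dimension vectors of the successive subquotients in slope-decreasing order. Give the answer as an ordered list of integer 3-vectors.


Barcode: M ≅ I[1,1]^3, I[1,2], I[3,3]^3. HN layers by μ_θ (3 steps, strictly decreasing):
  μ^(1)=15; μ^(2)=7; μ^(3)=-13

((0, 0, 3); (0, 1, 0); (4, 0, 0))


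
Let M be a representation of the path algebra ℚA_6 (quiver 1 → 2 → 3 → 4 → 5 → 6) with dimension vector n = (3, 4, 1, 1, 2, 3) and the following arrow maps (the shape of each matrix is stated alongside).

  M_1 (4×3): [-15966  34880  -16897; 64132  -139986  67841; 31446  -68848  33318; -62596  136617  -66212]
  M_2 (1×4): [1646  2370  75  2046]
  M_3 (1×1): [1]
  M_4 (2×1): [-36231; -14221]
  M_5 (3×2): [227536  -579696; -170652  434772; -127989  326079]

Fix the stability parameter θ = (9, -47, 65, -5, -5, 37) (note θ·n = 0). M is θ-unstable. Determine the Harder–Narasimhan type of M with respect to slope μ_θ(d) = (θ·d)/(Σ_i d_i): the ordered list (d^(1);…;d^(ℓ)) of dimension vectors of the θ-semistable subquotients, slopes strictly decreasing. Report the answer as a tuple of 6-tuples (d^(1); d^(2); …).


Via rank(M_{q-1}∘⋯∘M_p): M ≅ I[1,2]^2, I[1,5], I[2,2], I[5,6], I[6,6]^2.
μ_θ-semistable layers: μ^(1)=37; μ^(2)=55/3; μ^(3)=-5; μ^(4)=-19; μ^(5)=-47

((0, 0, 0, 0, 0, 3); (0, 0, 1, 1, 1, 0); (0, 0, 0, 0, 1, 0); (3, 3, 0, 0, 0, 0); (0, 1, 0, 0, 0, 0))
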